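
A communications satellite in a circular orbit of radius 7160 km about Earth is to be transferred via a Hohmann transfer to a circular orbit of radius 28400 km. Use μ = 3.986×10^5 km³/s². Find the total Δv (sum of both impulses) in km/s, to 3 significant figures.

Semi-major axis of the transfer orbit: a_t = (7160 + 28400)/2 = 17780 km.
Circular speed at r₁: v₁ = √(μ/r₁) = √(3.986×10^5/7160) = 7.461 km/s.
Transfer-orbit speed at r₁ (vis-viva equation): v_p = √[μ(2/r₁ − 1/a_t)] = 9.430 km/s.
First burn Δv₁ = |v_p − v₁| = 1.969 km/s.
At r₂, v₂ = √(μ/r₂) = 3.746 km/s.
Transfer-orbit speed at r₂: v_a = √[μ(2/r₂ − 1/a_t)] = 2.377 km/s.
Second burn Δv₂ = |v₂ − v_a| = 1.369 km/s.
Total Δv = Δv₁ + Δv₂ = 3.338 km/s.

Δv = 3.34 km/s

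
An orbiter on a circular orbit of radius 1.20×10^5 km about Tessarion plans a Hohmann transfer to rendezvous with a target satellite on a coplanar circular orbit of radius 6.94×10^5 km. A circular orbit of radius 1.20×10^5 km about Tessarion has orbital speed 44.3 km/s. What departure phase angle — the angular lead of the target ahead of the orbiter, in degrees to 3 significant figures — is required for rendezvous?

From the circular-orbit relation v² = μ/r at r = 1.20×10^5 km: μ = v²r = (44.3)² × 1.20×10^5 = 2.35499×10^8 km³/s².
The Hohmann ellipse has a_t = (r₁ + r₂)/2 = 4.070×10^5 km.
The half-period of the transfer ellipse is t = π√(a_t³/μ) = 53160 s.
The target's mean motion on its circular orbit is ω₂ = √(μ/r₂³) = 2.654×10^-5 rad/s.
Angle swept by the target during transfer: ω₂·t = 1.411 rad = 80.84°.
Arrival is 180° from departure on the ellipse, so φ = 180° − 80.84° = 99.2°.

φ = 99.2°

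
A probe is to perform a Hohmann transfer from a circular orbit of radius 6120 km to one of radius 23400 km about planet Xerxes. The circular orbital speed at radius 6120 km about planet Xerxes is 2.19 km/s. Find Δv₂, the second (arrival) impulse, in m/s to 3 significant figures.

Δv₂ = 399 m/s

From the circular-orbit relation v² = μ/r at r = 6120 km: μ = v²r = (2.19)² × 6120 = 29352.1 km³/s².
Transfer-ellipse semi-major axis a_t = (r₁ + r₂)/2 = (6120 + 23400)/2 = 14760 km.
On the circular orbit at r = 23400 km, v_c = √(μ/r) = 1.120 km/s.
Vis-viva on the transfer ellipse at r = 23400 km gives v_t = √[μ(2/r − 1/a_t)] = 0.7212 km/s.
Δv₂ = |v_t − v_c| = |0.7212 − 1.120| = 0.3988 km/s.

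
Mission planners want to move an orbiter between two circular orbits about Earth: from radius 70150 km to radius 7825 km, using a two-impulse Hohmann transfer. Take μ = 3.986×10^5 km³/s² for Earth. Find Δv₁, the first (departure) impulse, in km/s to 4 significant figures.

The Hohmann ellipse has a_t = (r₁ + r₂)/2 = 38987.5 km.
Circular speed at r = 70150 km: v_c = √(μ/r) = 2.384 km/s.
Transfer-orbit speed at the same r (vis-viva, a = a_t): v_t = √[μ(2/r − 1/a_t)] = 1.068 km/s.
Δv₁ = |v_t − v_c| = |1.068 − 2.384| = 1.316 km/s.

Δv₁ = 1.316 km/s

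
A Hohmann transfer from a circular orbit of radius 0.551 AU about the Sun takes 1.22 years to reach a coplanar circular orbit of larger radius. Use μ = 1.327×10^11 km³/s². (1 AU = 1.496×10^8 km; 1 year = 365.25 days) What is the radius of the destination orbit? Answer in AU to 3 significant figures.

r₂ = 3.07 AU

In km: r₁ = 0.551 × 1.496×10^8 = 8.24296×10^7 km.
Transfer time t = 1.22 years × 365.25 × 86400 s = 3.8500272×10^7 s, and t = π√(a_t³/μ).
So a_t = (μ t²/π²)^(1/3) = (1.327×10^11 × (3.8500272×10^7)² / π²)^(1/3) = 2.7112×10^8 km.
Since a_t = (r₁ + r₂)/2, r₂ = 2a_t − r₁ = 2×2.7112×10^8 − 8.24296×10^7 = 4.598104×10^8 km.
In AU: r₂ = 4.598104×10^8 / 1.496×10^8 = 3.07 AU.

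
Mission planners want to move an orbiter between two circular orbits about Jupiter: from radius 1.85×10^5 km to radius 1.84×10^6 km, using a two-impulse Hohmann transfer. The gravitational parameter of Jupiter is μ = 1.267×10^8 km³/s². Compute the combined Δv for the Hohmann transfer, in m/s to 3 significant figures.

The Hohmann ellipse has a_t = (r₁ + r₂)/2 = 1.0125×10^6 km.
At r₁ the circular-orbit speed is v₁ = √(μ/r₁) = 26.170 km/s.
Transfer-orbit speed at r₁ (vis-viva): v_p = √[μ(2/r₁ − 1/a_t)] = 35.279 km/s.
First burn Δv₁ = |v_p − v₁| = 9.109 km/s.
At r₂, v₂ = √(μ/r₂) = 8.298 km/s.
Transfer-orbit speed at r₂: v_a = √[μ(2/r₂ − 1/a_t)] = 3.547 km/s.
Second burn Δv₂ = |v₂ − v_a| = 4.751 km/s.
Total Δv = Δv₁ + Δv₂ = 13.86 km/s.

Δv = 13900 m/s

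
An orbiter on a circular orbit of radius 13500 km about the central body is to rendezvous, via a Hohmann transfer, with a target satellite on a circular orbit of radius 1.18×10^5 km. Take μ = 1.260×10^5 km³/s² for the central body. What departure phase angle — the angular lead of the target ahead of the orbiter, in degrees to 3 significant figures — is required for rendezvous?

The Hohmann ellipse has a_t = (r₁ + r₂)/2 = 65750 km.
The half-period of the transfer ellipse is t = π√(a_t³/μ) = 1.49214×10^5 s.
Target angular speed ω₂ = √(μ/r₂³) = 8.75714×10^-6 rad/s.
Angle swept by the target during transfer: ω₂·t = 1.3067 rad = 74.87°.
The orbiter traverses 180° on the transfer ellipse, so the target must lead by 180° − 74.87° = 105°.

φ = 105°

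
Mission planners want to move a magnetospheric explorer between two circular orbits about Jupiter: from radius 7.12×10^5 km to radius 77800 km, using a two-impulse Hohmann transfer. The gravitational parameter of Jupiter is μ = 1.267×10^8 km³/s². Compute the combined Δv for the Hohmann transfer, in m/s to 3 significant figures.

The Hohmann ellipse has a_t = (r₁ + r₂)/2 = 3.949×10^5 km.
At r₁ the circular-orbit speed is v₁ = √(μ/r₁) = 13.34 km/s.
Transfer-orbit speed at r₁ (v² = μ(2/r − 1/a)): v_a = √[μ(2/r₁ − 1/a_t)] = 5.921 km/s.
First burn Δv₁ = |v_a − v₁| = 7.419 km/s.
Circular speed at r₂: v₂ = √(μ/r₂) = 40.36 km/s.
Transfer-orbit speed at r₂: v_p = √[μ(2/r₂ − 1/a_t)] = 54.19 km/s.
Second burn Δv₂ = |v₂ − v_p| = 13.83 km/s.
Total Δv = Δv₁ + Δv₂ = 21.25 km/s.

Δv = 21300 m/s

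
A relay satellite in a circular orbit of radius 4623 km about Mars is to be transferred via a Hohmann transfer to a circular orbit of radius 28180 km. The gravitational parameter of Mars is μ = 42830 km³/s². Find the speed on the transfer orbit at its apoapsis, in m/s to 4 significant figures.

v = 654.5 m/s

The Hohmann ellipse has a_t = (r₁ + r₂)/2 = 16401.5 km.
At apoapsis, r = 28180 km.
From the vis-viva equation, v = √[μ(2/r − 1/a_t)] = 0.6545 km/s.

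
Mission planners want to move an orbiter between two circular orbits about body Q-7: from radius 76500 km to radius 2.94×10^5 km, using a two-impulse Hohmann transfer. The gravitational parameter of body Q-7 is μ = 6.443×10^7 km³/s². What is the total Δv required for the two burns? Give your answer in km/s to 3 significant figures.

Δv = 12.8 km/s

The Hohmann ellipse has a_t = (r₁ + r₂)/2 = 1.8525×10^5 km.
Circular speed at r₁: v₁ = √(μ/r₁) = √(6.443×10^7/76500) = 29.021 km/s.
Transfer-orbit speed at r₁ (vis-viva): v_p = √[μ(2/r₁ − 1/a_t)] = 36.560 km/s.
First burn Δv₁ = |v_p − v₁| = 7.539 km/s.
Circular speed at r₂: v₂ = √(μ/r₂) = 14.804 km/s.
Transfer-orbit speed at r₂: v_a = √[μ(2/r₂ − 1/a_t)] = 9.5131 km/s.
Second burn Δv₂ = |v₂ − v_a| = 5.291 km/s.
Δv = Δv₁ + Δv₂ = 7.539 + 5.291 = 12.83 km/s.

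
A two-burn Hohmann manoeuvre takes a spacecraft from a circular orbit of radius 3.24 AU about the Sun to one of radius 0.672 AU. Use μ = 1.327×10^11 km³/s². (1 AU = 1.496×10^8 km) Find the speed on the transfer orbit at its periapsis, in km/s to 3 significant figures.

In km: r₁ = 3.24 × 1.496×10^8 = 4.84704×10^8 km; r₂ = 0.672 × 1.496×10^8 = 1.005312×10^8 km.
Semi-major axis of the transfer orbit: a_t = (4.84704×10^8 + 1.005312×10^8)/2 = 2.926176×10^8 km.
The periapsis of the transfer ellipse is at r = 1.005312×10^8 km.
Applying v² = μ(2/r − 1/a_t): v = 46.76 km/s.

v = 46.8 km/s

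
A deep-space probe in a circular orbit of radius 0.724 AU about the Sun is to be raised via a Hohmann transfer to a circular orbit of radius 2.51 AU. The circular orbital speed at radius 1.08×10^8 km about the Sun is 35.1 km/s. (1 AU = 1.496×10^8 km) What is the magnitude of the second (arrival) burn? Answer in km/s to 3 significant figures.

Δv₂ = 6.23 km/s

From the circular-orbit relation v² = μ/r at r = 1.08×10^8 km: μ = v²r = (35.1)² × 1.08×10^8 = 1.33057×10^11 km³/s².
In km: r₁ = 0.724 × 1.496×10^8 = 1.083104×10^8 km; r₂ = 2.51 × 1.496×10^8 = 3.75496×10^8 km.
Transfer-ellipse semi-major axis a_t = (r₁ + r₂)/2 = (1.083104×10^8 + 3.75496×10^8)/2 = 2.419032×10^8 km.
Circular speed at r = 3.75496×10^8 km: v_c = √(μ/r) = 18.824 km/s.
Vis-viva on the transfer ellipse at r = 3.75496×10^8 km gives v_t = √[μ(2/r − 1/a_t)] = 12.596 km/s.
Δv₂ = |v_t − v_c| = |12.596 − 18.824| = 6.228 km/s.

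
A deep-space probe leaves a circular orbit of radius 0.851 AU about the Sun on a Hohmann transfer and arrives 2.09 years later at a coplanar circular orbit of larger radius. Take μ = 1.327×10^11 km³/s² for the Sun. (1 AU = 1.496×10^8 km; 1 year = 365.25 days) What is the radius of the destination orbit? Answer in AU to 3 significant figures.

r₂ = 4.34 AU

In km: r₁ = 0.851 × 1.496×10^8 = 1.273096×10^8 km.
Transfer time t = 2.09 years × 365.25 × 86400 s = 6.5955384×10^7 s, and t = π√(a_t³/μ).
So a_t = (μ t²/π²)^(1/3) = (1.327×10^11 × (6.5955384×10^7)² / π²)^(1/3) = 3.8817×10^8 km.
Since a_t = (r₁ + r₂)/2, r₂ = 2a_t − r₁ = 2×3.8817×10^8 − 1.273096×10^8 = 6.490304×10^8 km.
In AU: r₂ = 6.490304×10^8 / 1.496×10^8 = 4.34 AU.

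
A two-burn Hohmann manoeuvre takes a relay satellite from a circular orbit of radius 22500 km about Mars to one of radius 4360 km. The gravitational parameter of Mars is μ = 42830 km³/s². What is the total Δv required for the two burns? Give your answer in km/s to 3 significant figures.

The Hohmann ellipse has a_t = (r₁ + r₂)/2 = 13430 km.
Circular speed at r₁: v₁ = √(μ/r₁) = √(42830/22500) = 1.3797 km/s.
On the transfer ellipse at r₁, vis-viva equation gives v_a = √[μ(2/r₁ − 1/a_t)] = 0.78612 km/s.
First burn Δv₁ = |v_a − v₁| = 0.5936 km/s.
At r₂, v₂ = √(μ/r₂) = 3.1342 km/s.
Transfer-orbit speed at r₂: v_p = √[μ(2/r₂ − 1/a_t)] = 4.0568 km/s.
Second burn Δv₂ = |v₂ − v_p| = 0.9226 km/s.
Δv = Δv₁ + Δv₂ = 0.5936 + 0.9226 = 1.516 km/s.

Δv = 1.52 km/s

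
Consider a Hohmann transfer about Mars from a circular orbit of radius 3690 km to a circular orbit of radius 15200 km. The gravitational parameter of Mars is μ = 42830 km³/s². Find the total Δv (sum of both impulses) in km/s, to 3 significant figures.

Transfer-ellipse semi-major axis a_t = (r₁ + r₂)/2 = (3690 + 15200)/2 = 9445 km.
At r₁ the circular-orbit speed is v₁ = √(μ/r₁) = 3.40691 km/s.
Transfer-orbit speed at r₁ (vis-viva): v_p = √[μ(2/r₁ − 1/a_t)] = 4.32197 km/s.
First burn Δv₁ = |v_p − v₁| = 0.91506 km/s.
At r₂, v₂ = √(μ/r₂) = 1.6786 km/s.
Transfer-orbit speed at r₂: v_a = √[μ(2/r₂ − 1/a_t)] = 1.0492 km/s.
Second burn Δv₂ = |v₂ − v_a| = 0.62940 km/s.
Δv = Δv₁ + Δv₂ = 0.91506 + 0.62940 = 1.544 km/s.

Δv = 1.54 km/s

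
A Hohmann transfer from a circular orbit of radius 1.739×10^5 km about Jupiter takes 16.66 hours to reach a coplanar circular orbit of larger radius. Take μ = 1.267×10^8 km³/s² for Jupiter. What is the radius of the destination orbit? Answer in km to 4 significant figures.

Transfer time t = 16.66 hours = 59976 s, and t = π√(a_t³/μ).
So a_t = (μ t²/π²)^(1/3) = (1.267×10^8 × (59976)² / π²)^(1/3) = 3.5877×10^5 km.
Since a_t = (r₁ + r₂)/2, r₂ = 2a_t − r₁ = 2×3.5877×10^5 − 1.739×10^5 = 5.4364×10^5 km.

r₂ = 5.436×10^5 km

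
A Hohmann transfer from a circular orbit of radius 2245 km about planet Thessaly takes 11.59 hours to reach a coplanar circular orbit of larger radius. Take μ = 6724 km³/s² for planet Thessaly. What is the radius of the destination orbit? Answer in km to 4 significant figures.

Transfer time t = 11.59 hours = 41724 s, and t = π√(a_t³/μ).
So a_t = (μ t²/π²)^(1/3) = (6724 × (41724)² / π²)^(1/3) = 10585.2 km.
Since a_t = (r₁ + r₂)/2, r₂ = 2a_t − r₁ = 2×10585.2 − 2245 = 18925.4 km.

r₂ = 18930 km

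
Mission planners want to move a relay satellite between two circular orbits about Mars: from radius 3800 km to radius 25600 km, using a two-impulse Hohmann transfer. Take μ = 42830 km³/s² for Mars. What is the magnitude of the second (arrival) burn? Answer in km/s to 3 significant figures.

Δv₂ = 0.636 km/s

The Hohmann ellipse has a_t = (r₁ + r₂)/2 = 14700 km.
Circular speed at r = 25600 km: v_c = √(μ/r) = 1.29346 km/s.
Transfer-orbit speed at the same r (vis-viva, a = a_t): v_t = √[μ(2/r − 1/a_t)] = 0.657638 km/s.
Δv₂ = |v_t − v_c| = |0.657638 − 1.29346| = 0.6358 km/s.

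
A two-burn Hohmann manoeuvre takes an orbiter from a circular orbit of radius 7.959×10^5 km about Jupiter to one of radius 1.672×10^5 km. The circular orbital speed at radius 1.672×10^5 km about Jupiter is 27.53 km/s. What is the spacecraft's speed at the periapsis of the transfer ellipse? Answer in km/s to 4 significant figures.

From the circular-orbit relation v² = μ/r at r = 1.672×10^5 km: μ = v²r = (27.53)² × 1.672×10^5 = 1.26721×10^8 km³/s².
Transfer-ellipse semi-major axis a_t = (r₁ + r₂)/2 = (7.959×10^5 + 1.672×10^5)/2 = 4.8155×10^5 km.
At periapsis, r = 1.672×10^5 km.
From the vis-viva equation, v = √[μ(2/r − 1/a_t)] = 35.39 km/s.

v = 35.39 km/s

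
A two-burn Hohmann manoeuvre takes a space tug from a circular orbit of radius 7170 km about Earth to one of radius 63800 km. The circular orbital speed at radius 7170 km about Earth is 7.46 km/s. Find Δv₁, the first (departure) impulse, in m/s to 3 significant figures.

Δv₁ = 2540 m/s

From the circular-orbit relation v² = μ/r at r = 7170 km: μ = v²r = (7.46)² × 7170 = 3.99022×10^5 km³/s².
Transfer-ellipse semi-major axis a_t = (r₁ + r₂)/2 = (7170 + 63800)/2 = 35485 km.
On the circular orbit at r = 7170 km, v_c = √(μ/r) = 7.4600 km/s.
Vis-viva on the transfer ellipse at r = 7170 km gives v_t = √[μ(2/r − 1/a_t)] = 10.003 km/s.
Δv₁ = |v_t − v_c| = |10.003 − 7.4600| = 2.543 km/s.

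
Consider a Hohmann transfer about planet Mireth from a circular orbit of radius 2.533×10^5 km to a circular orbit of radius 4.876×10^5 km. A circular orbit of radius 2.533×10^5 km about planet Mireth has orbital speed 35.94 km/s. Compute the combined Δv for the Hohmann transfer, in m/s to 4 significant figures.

From the circular-orbit relation v² = μ/r at r = 2.533×10^5 km: μ = v²r = (35.94)² × 2.533×10^5 = 3.27183×10^8 km³/s².
Transfer-ellipse semi-major axis a_t = (r₁ + r₂)/2 = (2.533×10^5 + 4.876×10^5)/2 = 3.7045×10^5 km.
At r₁ the circular-orbit speed is v₁ = √(μ/r₁) = 35.940 km/s.
On the transfer ellipse at r₁, vis-viva equation gives v_p = √[μ(2/r₁ − 1/a_t)] = 41.233 km/s.
First burn Δv₁ = |v_p − v₁| = 5.293 km/s.
Circular speed at r₂: v₂ = √(μ/r₂) = 25.904 km/s.
Transfer-orbit speed at r₂: v_a = √[μ(2/r₂ − 1/a_t)] = 21.420 km/s.
Second burn Δv₂ = |v₂ − v_a| = 4.484 km/s.
Δv = Δv₁ + Δv₂ = 5.293 + 4.484 = 9.777 km/s.

Δv = 9777 m/s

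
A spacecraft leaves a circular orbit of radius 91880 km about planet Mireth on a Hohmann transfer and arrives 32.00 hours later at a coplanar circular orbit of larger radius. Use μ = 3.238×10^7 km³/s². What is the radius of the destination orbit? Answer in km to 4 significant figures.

r₂ = 6.117×10^5 km

Transfer time t = 32.00 hours = 1.152×10^5 s, and t = π√(a_t³/μ).
So a_t = (μ t²/π²)^(1/3) = (3.238×10^7 × (1.152×10^5)² / π²)^(1/3) = 3.5180×10^5 km.
Since a_t = (r₁ + r₂)/2, r₂ = 2a_t − r₁ = 2×3.5180×10^5 − 91880 = 6.1172×10^5 km.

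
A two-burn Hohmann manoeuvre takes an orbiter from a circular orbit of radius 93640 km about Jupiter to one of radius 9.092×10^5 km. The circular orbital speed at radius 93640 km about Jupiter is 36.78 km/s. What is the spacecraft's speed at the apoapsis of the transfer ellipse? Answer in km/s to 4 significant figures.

From the circular-orbit relation v² = μ/r at r = 93640 km: μ = v²r = (36.78)² × 93640 = 1.26673×10^8 km³/s².
The Hohmann ellipse has a_t = (r₁ + r₂)/2 = 5.0142×10^5 km.
The apoapsis of the transfer ellipse is at r = 9.092×10^5 km.
From the vis-viva equation, v = √[μ(2/r − 1/a_t)] = 5.101 km/s.

v = 5.101 km/s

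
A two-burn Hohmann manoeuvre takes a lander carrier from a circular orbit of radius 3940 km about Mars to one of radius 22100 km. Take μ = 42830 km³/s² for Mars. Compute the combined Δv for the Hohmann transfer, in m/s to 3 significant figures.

Δv = 1620 m/s

The Hohmann ellipse has a_t = (r₁ + r₂)/2 = 13020 km.
At r₁ the circular-orbit speed is v₁ = √(μ/r₁) = 3.29705 km/s.
Transfer-orbit speed at r₁ (vis-viva equation): v_p = √[μ(2/r₁ − 1/a_t)] = 4.29553 km/s.
First burn Δv₁ = |v_p − v₁| = 0.9985 km/s.
Circular speed at r₂: v₂ = √(μ/r₂) = 1.3921 km/s.
Transfer-orbit speed at r₂: v_a = √[μ(2/r₂ − 1/a_t)] = 0.76581 km/s.
Second burn Δv₂ = |v₂ − v_a| = 0.6263 km/s.
Δv = Δv₁ + Δv₂ = 0.9985 + 0.6263 = 1.625 km/s.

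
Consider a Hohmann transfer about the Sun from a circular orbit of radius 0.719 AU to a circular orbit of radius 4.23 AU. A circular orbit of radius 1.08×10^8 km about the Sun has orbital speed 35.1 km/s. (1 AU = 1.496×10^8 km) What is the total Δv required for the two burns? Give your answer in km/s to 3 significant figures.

Δv = 17.5 km/s

From the circular-orbit relation v² = μ/r at r = 1.08×10^8 km: μ = v²r = (35.1)² × 1.08×10^8 = 1.33057×10^11 km³/s².
In km: r₁ = 0.719 × 1.496×10^8 = 1.075624×10^8 km; r₂ = 4.23 × 1.496×10^8 = 6.32808×10^8 km.
The Hohmann ellipse has a_t = (r₁ + r₂)/2 = 3.701852×10^8 km.
Circular speed at r₁: v₁ = √(μ/r₁) = √(1.33057×10^11/1.075624×10^8) = 35.171 km/s.
Transfer-orbit speed at r₁ (v² = μ(2/r − 1/a)): v_p = √[μ(2/r₁ − 1/a_t)] = 45.985 km/s.
First burn Δv₁ = |v_p − v₁| = 10.814 km/s.
At r₂, v₂ = √(μ/r₂) = 14.50050 km/s.
Transfer-orbit speed at r₂: v_a = √[μ(2/r₂ − 1/a_t)] = 7.816345 km/s.
Second burn Δv₂ = |v₂ − v_a| = 6.6842 km/s.
Total Δv = Δv₁ + Δv₂ = 17.50 km/s.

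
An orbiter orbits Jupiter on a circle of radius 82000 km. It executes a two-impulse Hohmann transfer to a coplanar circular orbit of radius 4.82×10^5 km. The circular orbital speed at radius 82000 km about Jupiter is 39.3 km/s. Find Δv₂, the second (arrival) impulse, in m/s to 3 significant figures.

Δv₂ = 7470 m/s

From the circular-orbit relation v² = μ/r at r = 82000 km: μ = v²r = (39.3)² × 82000 = 1.26648×10^8 km³/s².
The Hohmann ellipse has a_t = (r₁ + r₂)/2 = 2.820×10^5 km.
Circular speed at r = 4.820×10^5 km: v_c = √(μ/r) = 16.21 km/s.
Transfer-orbit speed at the same r (vis-viva, a = a_t): v_t = √[μ(2/r − 1/a_t)] = 8.741 km/s.
Δv₂ = |v_t − v_c| = |8.741 − 16.21| = 7.469 km/s.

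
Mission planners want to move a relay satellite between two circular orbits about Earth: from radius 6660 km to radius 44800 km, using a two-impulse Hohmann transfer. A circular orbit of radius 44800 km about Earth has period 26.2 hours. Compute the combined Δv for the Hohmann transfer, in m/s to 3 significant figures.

Δv = 3940 m/s

From Kepler's third law T² = 4π²r³/μ at r = 44800 km, T = 26.2 hours = 26.2 × 3600 s = 94320 s: μ = 4π²r³/T² = 3.99012×10^5 km³/s².
The Hohmann ellipse has a_t = (r₁ + r₂)/2 = 25730 km.
At r₁ the circular-orbit speed is v₁ = √(μ/r₁) = 7.74027 km/s.
On the transfer ellipse at r₁, vis-viva equation gives v_p = √[μ(2/r₁ − 1/a_t)] = 10.2135 km/s.
First burn Δv₁ = |v_p − v₁| = 2.473 km/s.
Circular speed at r₂: v₂ = √(μ/r₂) = 2.984 km/s.
Transfer-orbit speed at r₂: v_a = √[μ(2/r₂ − 1/a_t)] = 1.518 km/s.
Second burn Δv₂ = |v₂ − v_a| = 1.466 km/s.
Total Δv = Δv₁ + Δv₂ = 3.939 km/s.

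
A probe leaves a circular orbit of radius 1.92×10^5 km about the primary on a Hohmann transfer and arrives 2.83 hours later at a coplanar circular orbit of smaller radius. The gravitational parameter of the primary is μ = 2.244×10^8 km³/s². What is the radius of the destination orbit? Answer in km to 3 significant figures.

r₂ = 74300 km

Transfer time t = 2.83 hours = 10188 s, and t = π√(a_t³/μ).
So a_t = (μ t²/π²)^(1/3) = (2.244×10^8 × (10188)² / π²)^(1/3) = 1.3314×10^5 km.
Since a_t = (r₁ + r₂)/2, r₂ = 2a_t − r₁ = 2×1.3314×10^5 − 1.920×10^5 = 74280 km.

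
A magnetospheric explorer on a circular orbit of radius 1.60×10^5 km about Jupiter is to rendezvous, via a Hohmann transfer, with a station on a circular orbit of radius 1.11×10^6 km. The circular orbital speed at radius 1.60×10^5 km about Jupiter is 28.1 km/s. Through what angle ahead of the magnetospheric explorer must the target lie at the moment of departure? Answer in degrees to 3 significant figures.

φ = 102°

From the circular-orbit relation v² = μ/r at r = 1.60×10^5 km: μ = v²r = (28.1)² × 1.60×10^5 = 1.26338×10^8 km³/s².
The Hohmann ellipse has a_t = (r₁ + r₂)/2 = 6.350×10^5 km.
Transfer time t = π√(a_t³/μ) = 1.4143×10^5 s.
Target angular speed ω₂ = √(μ/r₂³) = 9.6113×10^-6 rad/s.
Angle swept by the target during transfer: ω₂·t = 1.3593 rad = 77.88°.
The magnetospheric explorer traverses 180° on the transfer ellipse, so the target must lead by 180° − 77.88° = 102°.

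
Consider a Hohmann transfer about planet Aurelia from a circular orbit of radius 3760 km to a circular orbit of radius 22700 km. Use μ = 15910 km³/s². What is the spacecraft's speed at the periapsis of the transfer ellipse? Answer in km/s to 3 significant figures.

The Hohmann ellipse has a_t = (r₁ + r₂)/2 = 13230 km.
At periapsis, r = 3760 km.
Applying v² = μ(2/r − 1/a_t): v = 2.694 km/s.

v = 2.69 km/s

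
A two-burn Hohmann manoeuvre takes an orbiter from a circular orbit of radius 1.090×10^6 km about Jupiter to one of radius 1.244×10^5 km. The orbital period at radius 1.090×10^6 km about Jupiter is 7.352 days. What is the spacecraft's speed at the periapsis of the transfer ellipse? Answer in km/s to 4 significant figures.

v = 42.76 km/s

From Kepler's third law T² = 4π²r³/μ at r = 1.090×10^6 km, T = 7.352 days = 7.352 × 86400 s = 6.352128×10^5 s: μ = 4π²r³/T² = 1.26707×10^8 km³/s².
Semi-major axis of the transfer orbit: a_t = (1.090×10^6 + 1.244×10^5)/2 = 6.072×10^5 km.
The periapsis of the transfer ellipse is at r = 1.244×10^5 km.
Applying v² = μ(2/r − 1/a_t): v = 42.76 km/s.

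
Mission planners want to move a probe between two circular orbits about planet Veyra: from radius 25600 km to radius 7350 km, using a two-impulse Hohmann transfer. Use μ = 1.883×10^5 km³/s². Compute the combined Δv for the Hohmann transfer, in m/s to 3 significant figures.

Δv = 2150 m/s

The Hohmann ellipse has a_t = (r₁ + r₂)/2 = 16475 km.
Circular speed at r₁: v₁ = √(μ/r₁) = √(1.883×10^5/25600) = 2.712097 km/s.
On the transfer ellipse at r₁, v² = μ(2/r − 1/a) gives v_a = √[μ(2/r₁ − 1/a_t)] = 1.811491 km/s.
First burn Δv₁ = |v_a − v₁| = 0.900606 km/s.
Circular speed at r₂: v₂ = √(μ/r₂) = 5.06153 km/s.
Transfer-orbit speed at r₂: v_p = √[μ(2/r₂ − 1/a_t)] = 6.30941 km/s.
Second burn Δv₂ = |v₂ − v_p| = 1.24788 km/s.
Total Δv = Δv₁ + Δv₂ = 2.148 km/s.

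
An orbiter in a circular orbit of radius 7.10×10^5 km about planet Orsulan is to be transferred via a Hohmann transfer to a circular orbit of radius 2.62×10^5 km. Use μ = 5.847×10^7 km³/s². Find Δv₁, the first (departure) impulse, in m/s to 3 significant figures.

The Hohmann ellipse has a_t = (r₁ + r₂)/2 = 4.860×10^5 km.
Circular speed at r = 7.100×10^5 km: v_c = √(μ/r) = 9.075 km/s.
Transfer-orbit speed at the same r (vis-viva, a = a_t): v_t = √[μ(2/r − 1/a_t)] = 6.663 km/s.
Δv₁ = |v_t − v_c| = |6.663 − 9.075| = 2.412 km/s.

Δv₁ = 2410 m/s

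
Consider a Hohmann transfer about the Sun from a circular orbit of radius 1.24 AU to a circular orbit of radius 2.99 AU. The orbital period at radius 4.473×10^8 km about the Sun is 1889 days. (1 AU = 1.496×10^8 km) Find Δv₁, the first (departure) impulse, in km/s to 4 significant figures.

From Kepler's third law T² = 4π²r³/μ at r = 4.473×10^8 km, T = 1889 days = 1889 × 86400 s = 1.632096×10^8 s: μ = 4π²r³/T² = 1.32637×10^11 km³/s².
In km: r₁ = 1.24 × 1.496×10^8 = 1.85504×10^8 km; r₂ = 2.99 × 1.496×10^8 = 4.47304×10^8 km.
The Hohmann ellipse has a_t = (r₁ + r₂)/2 = 3.16404×10^8 km.
On the circular orbit at r = 1.85504×10^8 km, v_c = √(μ/r) = 26.7397 km/s.
Transfer-orbit speed at the same r (vis-viva, a = a_t): v_t = √[μ(2/r − 1/a_t)] = 31.7933 km/s.
Δv₁ = |v_t − v_c| = |31.7933 − 26.7397| = 5.054 km/s.

Δv₁ = 5.054 km/s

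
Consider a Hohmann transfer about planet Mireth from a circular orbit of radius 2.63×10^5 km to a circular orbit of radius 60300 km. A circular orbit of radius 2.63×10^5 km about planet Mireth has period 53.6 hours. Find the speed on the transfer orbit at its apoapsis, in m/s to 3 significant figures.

v = 5230 m/s

From Kepler's third law T² = 4π²r³/μ at r = 2.63×10^5 km, T = 53.6 hours = 53.6 × 3600 s = 1.9296×10^5 s: μ = 4π²r³/T² = 1.92882×10^7 km³/s².
The Hohmann ellipse has a_t = (r₁ + r₂)/2 = 1.6165×10^5 km.
At apoapsis, r = 2.630×10^5 km.
From the vis-viva equation, v = √[μ(2/r − 1/a_t)] = 5.230 km/s.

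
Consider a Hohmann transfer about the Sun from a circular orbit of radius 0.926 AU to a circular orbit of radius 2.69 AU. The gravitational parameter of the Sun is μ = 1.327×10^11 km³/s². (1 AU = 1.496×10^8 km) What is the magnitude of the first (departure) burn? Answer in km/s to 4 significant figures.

In km: r₁ = 0.926 × 1.496×10^8 = 1.385296×10^8 km; r₂ = 2.69 × 1.496×10^8 = 4.02424×10^8 km.
The Hohmann ellipse has a_t = (r₁ + r₂)/2 = 2.704768×10^8 km.
On the circular orbit at r = 1.385296×10^8 km, v_c = √(μ/r) = 30.950 km/s.
Transfer-orbit speed at the same r (vis-viva, a = a_t): v_t = √[μ(2/r − 1/a_t)] = 37.752 km/s.
Δv₁ = |v_t − v_c| = |37.752 − 30.950| = 6.802 km/s.

Δv₁ = 6.802 km/s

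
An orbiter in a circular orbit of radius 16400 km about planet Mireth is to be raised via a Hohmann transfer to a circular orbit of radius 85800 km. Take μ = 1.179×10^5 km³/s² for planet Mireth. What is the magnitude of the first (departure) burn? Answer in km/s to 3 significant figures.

The Hohmann ellipse has a_t = (r₁ + r₂)/2 = 51100 km.
Circular speed at r = 16400 km: v_c = √(μ/r) = 2.6812 km/s.
Vis-viva on the transfer ellipse at r = 16400 km gives v_t = √[μ(2/r − 1/a_t)] = 3.4743 km/s.
Δv₁ = |v_t − v_c| = |3.4743 − 2.6812| = 0.7931 km/s.

Δv₁ = 0.793 km/s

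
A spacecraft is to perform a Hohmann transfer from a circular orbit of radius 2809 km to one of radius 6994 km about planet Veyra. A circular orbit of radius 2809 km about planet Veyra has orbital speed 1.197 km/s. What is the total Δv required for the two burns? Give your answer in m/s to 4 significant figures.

Δv = 417.2 m/s

From the circular-orbit relation v² = μ/r at r = 2809 km: μ = v²r = (1.197)² × 2809 = 4024.76 km³/s².
Semi-major axis of the transfer orbit: a_t = (2809 + 6994)/2 = 4901.5 km.
At r₁ the circular-orbit speed is v₁ = √(μ/r₁) = 1.1970 km/s.
Transfer-orbit speed at r₁ (v² = μ(2/r − 1/a)): v_p = √[μ(2/r₁ − 1/a_t)] = 1.4299 km/s.
First burn Δv₁ = |v_p − v₁| = 0.2329 km/s.
Circular speed at r₂: v₂ = √(μ/r₂) = 0.7586 km/s.
Transfer-orbit speed at r₂: v_a = √[μ(2/r₂ − 1/a_t)] = 0.5743 km/s.
Second burn Δv₂ = |v₂ − v_a| = 0.1843 km/s.
Total Δv = Δv₁ + Δv₂ = 0.4172 km/s.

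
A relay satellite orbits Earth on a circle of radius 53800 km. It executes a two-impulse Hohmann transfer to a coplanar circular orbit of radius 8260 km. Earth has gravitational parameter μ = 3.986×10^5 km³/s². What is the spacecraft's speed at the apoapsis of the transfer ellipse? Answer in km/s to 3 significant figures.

v = 1.40 km/s

The Hohmann ellipse has a_t = (r₁ + r₂)/2 = 31030 km.
At apoapsis, r = 53800 km.
From the vis-viva equation, v = √[μ(2/r − 1/a_t)] = 1.404 km/s.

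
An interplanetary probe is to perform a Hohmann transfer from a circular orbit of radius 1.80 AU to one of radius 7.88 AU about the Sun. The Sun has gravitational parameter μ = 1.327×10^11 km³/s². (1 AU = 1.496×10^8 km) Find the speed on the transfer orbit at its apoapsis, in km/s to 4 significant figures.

In km: r₁ = 1.80 × 1.496×10^8 = 2.6928×10^8 km; r₂ = 7.88 × 1.496×10^8 = 1.178848×10^9 km.
The Hohmann ellipse has a_t = (r₁ + r₂)/2 = 7.24064×10^8 km.
At apoapsis, r = 1.178848×10^9 km.
Vis-viva: v = √[μ(2/r − 1/a_t)] = √[1.327×10^11 × (2/1.178848×10^9 − 1/7.24064×10^8)] = 6.470 km/s.

v = 6.470 km/s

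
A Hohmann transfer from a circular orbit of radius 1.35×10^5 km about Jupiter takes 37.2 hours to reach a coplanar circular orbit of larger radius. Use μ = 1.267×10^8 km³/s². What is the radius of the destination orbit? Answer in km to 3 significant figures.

Transfer time t = 37.2 hours = 1.3392×10^5 s, and t = π√(a_t³/μ).
So a_t = (μ t²/π²)^(1/3) = (1.267×10^8 × (1.3392×10^5)² / π²)^(1/3) = 6.1290×10^5 km.
Since a_t = (r₁ + r₂)/2, r₂ = 2a_t − r₁ = 2×6.1290×10^5 − 1.350×10^5 = 1.0908×10^6 km.

r₂ = 1.09×10^6 km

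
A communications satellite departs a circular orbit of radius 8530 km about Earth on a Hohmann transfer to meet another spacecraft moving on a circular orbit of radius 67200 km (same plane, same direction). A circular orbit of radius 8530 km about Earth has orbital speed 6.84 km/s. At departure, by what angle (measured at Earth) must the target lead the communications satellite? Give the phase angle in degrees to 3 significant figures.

φ = 104°

From the circular-orbit relation v² = μ/r at r = 8530 km: μ = v²r = (6.84)² × 8530 = 3.99081×10^5 km³/s².
Semi-major axis of the transfer orbit: a_t = (8530 + 67200)/2 = 37865 km.
Transfer time t = π√(a_t³/μ) = 36642 s.
Target angular speed ω₂ = √(μ/r₂³) = 3.6264×10^-5 rad/s.
Angle swept by the target during transfer: ω₂·t = 1.3288 rad = 76.13°.
Arrival is 180° from departure on the ellipse, so φ = 180° − 76.13° = 104°.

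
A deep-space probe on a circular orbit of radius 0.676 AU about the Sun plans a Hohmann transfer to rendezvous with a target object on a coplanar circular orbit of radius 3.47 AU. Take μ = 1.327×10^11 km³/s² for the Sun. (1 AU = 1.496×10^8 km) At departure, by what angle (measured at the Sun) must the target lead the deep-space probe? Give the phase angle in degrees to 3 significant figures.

In km: r₁ = 0.676 × 1.496×10^8 = 1.011296×10^8 km; r₂ = 3.47 × 1.496×10^8 = 5.19112×10^8 km.
Semi-major axis of the transfer orbit: a_t = (1.011296×10^8 + 5.19112×10^8)/2 = 3.101208×10^8 km.
The half-period of the transfer ellipse is t = π√(a_t³/μ) = 4.7099×10^7 s.
Target angular speed ω₂ = √(μ/r₂³) = 3.0800×10^-8 rad/s.
Angle swept by the target during transfer: ω₂·t = 1.4506 rad = 83.11°.
The deep-space probe traverses 180° on the transfer ellipse, so the target must lead by 180° − 83.11° = 96.9°.

φ = 96.9°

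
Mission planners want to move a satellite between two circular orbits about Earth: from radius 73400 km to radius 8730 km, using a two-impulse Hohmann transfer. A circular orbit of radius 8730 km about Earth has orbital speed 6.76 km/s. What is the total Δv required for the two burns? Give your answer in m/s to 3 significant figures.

From the circular-orbit relation v² = μ/r at r = 8730 km: μ = v²r = (6.76)² × 8730 = 3.98940×10^5 km³/s².
Semi-major axis of the transfer orbit: a_t = (73400 + 8730)/2 = 41065 km.
At r₁ the circular-orbit speed is v₁ = √(μ/r₁) = 2.331 km/s.
On the transfer ellipse at r₁, v² = μ(2/r − 1/a) gives v_a = √[μ(2/r₁ − 1/a_t)] = 1.075 km/s.
First burn Δv₁ = |v_a − v₁| = 1.256 km/s.
Circular speed at r₂: v₂ = √(μ/r₂) = 6.760 km/s.
Transfer-orbit speed at r₂: v_p = √[μ(2/r₂ − 1/a_t)] = 9.038 km/s.
Second burn Δv₂ = |v₂ − v_p| = 2.278 km/s.
Total Δv = Δv₁ + Δv₂ = 3.534 km/s.

Δv = 3530 m/s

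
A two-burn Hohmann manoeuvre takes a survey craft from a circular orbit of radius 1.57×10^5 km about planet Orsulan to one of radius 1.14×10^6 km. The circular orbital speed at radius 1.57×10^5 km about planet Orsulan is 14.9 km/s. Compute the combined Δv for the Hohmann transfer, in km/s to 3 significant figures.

Δv = 7.66 km/s

From the circular-orbit relation v² = μ/r at r = 1.57×10^5 km: μ = v²r = (14.9)² × 1.57×10^5 = 3.48556×10^7 km³/s².
Semi-major axis of the transfer orbit: a_t = (1.570×10^5 + 1.140×10^6)/2 = 6.485×10^5 km.
Circular speed at r₁: v₁ = √(μ/r₁) = √(3.48556×10^7/1.570×10^5) = 14.900 km/s.
Transfer-orbit speed at r₁ (vis-viva equation): v_p = √[μ(2/r₁ − 1/a_t)] = 19.755 km/s.
First burn Δv₁ = |v_p − v₁| = 4.855 km/s.
Circular speed at r₂: v₂ = √(μ/r₂) = 5.5295 km/s.
Transfer-orbit speed at r₂: v_a = √[μ(2/r₂ − 1/a_t)] = 2.7207 km/s.
Second burn Δv₂ = |v₂ − v_a| = 2.809 km/s.
Total Δv = Δv₁ + Δv₂ = 7.664 km/s.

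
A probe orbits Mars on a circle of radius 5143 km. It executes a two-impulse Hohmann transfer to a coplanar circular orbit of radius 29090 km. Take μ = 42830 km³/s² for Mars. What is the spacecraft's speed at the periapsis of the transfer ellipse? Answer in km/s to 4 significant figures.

Transfer-ellipse semi-major axis a_t = (r₁ + r₂)/2 = (5143 + 29090)/2 = 17116.5 km.
The periapsis of the transfer ellipse is at r = 5143 km.
Vis-viva: v = √[μ(2/r − 1/a_t)] = √[42830 × (2/5143 − 1/17116.5)] = 3.762 km/s.

v = 3.762 km/s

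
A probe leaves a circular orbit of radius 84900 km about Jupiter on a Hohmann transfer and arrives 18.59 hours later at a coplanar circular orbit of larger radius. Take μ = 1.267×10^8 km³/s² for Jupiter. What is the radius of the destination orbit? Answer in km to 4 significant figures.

r₂ = 6.870×10^5 km

Transfer time t = 18.59 hours = 66924 s, and t = π√(a_t³/μ).
So a_t = (μ t²/π²)^(1/3) = (1.267×10^8 × (66924)² / π²)^(1/3) = 3.8596×10^5 km.
Since a_t = (r₁ + r₂)/2, r₂ = 2a_t − r₁ = 2×3.8596×10^5 − 84900 = 6.8702×10^5 km.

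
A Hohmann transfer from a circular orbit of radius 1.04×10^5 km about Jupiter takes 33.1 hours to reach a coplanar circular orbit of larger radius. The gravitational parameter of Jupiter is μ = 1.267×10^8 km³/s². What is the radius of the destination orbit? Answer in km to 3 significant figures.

Transfer time t = 33.1 hours = 1.1916×10^5 s, and t = π√(a_t³/μ).
So a_t = (μ t²/π²)^(1/3) = (1.267×10^8 × (1.1916×10^5)² / π²)^(1/3) = 5.6700×10^5 km.
Since a_t = (r₁ + r₂)/2, r₂ = 2a_t − r₁ = 2×5.6700×10^5 − 1.040×10^5 = 1.030×10^6 km.

r₂ = 1.03×10^6 km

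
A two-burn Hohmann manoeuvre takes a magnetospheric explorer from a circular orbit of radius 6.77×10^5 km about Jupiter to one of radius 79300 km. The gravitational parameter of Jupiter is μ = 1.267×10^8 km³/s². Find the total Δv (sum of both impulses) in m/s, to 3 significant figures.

Δv = 20900 m/s

Semi-major axis of the transfer orbit: a_t = (6.770×10^5 + 79300)/2 = 3.7815×10^5 km.
At r₁ the circular-orbit speed is v₁ = √(μ/r₁) = 13.6802 km/s.
On the transfer ellipse at r₁, v² = μ(2/r − 1/a) gives v_a = √[μ(2/r₁ − 1/a_t)] = 6.26467 km/s.
First burn Δv₁ = |v_a − v₁| = 7.416 km/s.
Circular speed at r₂: v₂ = √(μ/r₂) = 39.97 km/s.
Transfer-orbit speed at r₂: v_p = √[μ(2/r₂ − 1/a_t)] = 53.48 km/s.
Second burn Δv₂ = |v₂ − v_p| = 13.51 km/s.
Total Δv = Δv₁ + Δv₂ = 20.93 km/s.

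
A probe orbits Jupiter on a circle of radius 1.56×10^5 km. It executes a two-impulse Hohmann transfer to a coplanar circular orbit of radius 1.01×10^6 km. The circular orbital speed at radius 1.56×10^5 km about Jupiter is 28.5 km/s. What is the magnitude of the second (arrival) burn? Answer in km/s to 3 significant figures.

Δv₂ = 5.41 km/s

From the circular-orbit relation v² = μ/r at r = 1.56×10^5 km: μ = v²r = (28.5)² × 1.56×10^5 = 1.26711×10^8 km³/s².
Transfer-ellipse semi-major axis a_t = (r₁ + r₂)/2 = (1.560×10^5 + 1.010×10^6)/2 = 5.830×10^5 km.
Circular speed at r = 1.010×10^6 km: v_c = √(μ/r) = 11.201 km/s.
Vis-viva on the transfer ellipse at r = 1.010×10^6 km gives v_t = √[μ(2/r − 1/a_t)] = 5.7939 km/s.
Δv₂ = |v_t − v_c| = |5.7939 − 11.201| = 5.407 km/s.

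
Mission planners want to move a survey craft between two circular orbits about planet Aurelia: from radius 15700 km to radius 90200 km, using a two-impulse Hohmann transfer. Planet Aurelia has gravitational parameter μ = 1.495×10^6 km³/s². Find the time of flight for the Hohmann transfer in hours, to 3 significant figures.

The Hohmann ellipse has a_t = (r₁ + r₂)/2 = 52950 km.
Transfer time t = π√(a_t³/μ) = π√((52950)³ / 1.495×10^6) = 31310 s.
Converting: 31310 s ÷ 3600 s/hour = 8.70 hours.

t = 8.70 hours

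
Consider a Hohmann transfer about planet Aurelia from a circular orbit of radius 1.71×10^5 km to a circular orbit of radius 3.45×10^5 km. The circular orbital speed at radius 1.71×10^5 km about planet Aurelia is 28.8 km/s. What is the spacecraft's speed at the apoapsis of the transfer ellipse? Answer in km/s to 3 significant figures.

From the circular-orbit relation v² = μ/r at r = 1.71×10^5 km: μ = v²r = (28.8)² × 1.71×10^5 = 1.41834×10^8 km³/s².
The Hohmann ellipse has a_t = (r₁ + r₂)/2 = 2.580×10^5 km.
The apoapsis of the transfer ellipse is at r = 3.450×10^5 km.
Vis-viva: v = √[μ(2/r − 1/a_t)] = √[1.41834×10^8 × (2/3.450×10^5 − 1/2.580×10^5)] = 16.51 km/s.

v = 16.5 km/s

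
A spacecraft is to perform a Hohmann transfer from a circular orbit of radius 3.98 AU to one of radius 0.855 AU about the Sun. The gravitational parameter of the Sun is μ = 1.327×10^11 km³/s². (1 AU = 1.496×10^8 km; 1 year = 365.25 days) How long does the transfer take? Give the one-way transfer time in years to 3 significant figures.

In km: r₁ = 3.98 × 1.496×10^8 = 5.95408×10^8 km; r₂ = 0.855 × 1.496×10^8 = 1.27908×10^8 km.
Transfer-ellipse semi-major axis a_t = (r₁ + r₂)/2 = (5.95408×10^8 + 1.27908×10^8)/2 = 3.61658×10^8 km.
Half the transfer-orbit period gives t = π√(a_t³/μ) = 5.931×10^7 s.
Converting: 5.931×10^7 s ÷ 3.15576×10^7 s/year (365.25 × 86400) = 1.88 years.

t = 1.88 years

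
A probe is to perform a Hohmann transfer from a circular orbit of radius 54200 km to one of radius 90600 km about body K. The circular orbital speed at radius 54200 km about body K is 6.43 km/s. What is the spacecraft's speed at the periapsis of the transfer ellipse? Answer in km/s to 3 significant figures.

From the circular-orbit relation v² = μ/r at r = 54200 km: μ = v²r = (6.43)² × 54200 = 2.24089×10^6 km³/s².
Transfer-ellipse semi-major axis a_t = (r₁ + r₂)/2 = (54200 + 90600)/2 = 72400 km.
At periapsis, r = 54200 km.
Vis-viva: v = √[μ(2/r − 1/a_t)] = √[2.24089×10^6 × (2/54200 − 1/72400)] = 7.193 km/s.

v = 7.19 km/s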